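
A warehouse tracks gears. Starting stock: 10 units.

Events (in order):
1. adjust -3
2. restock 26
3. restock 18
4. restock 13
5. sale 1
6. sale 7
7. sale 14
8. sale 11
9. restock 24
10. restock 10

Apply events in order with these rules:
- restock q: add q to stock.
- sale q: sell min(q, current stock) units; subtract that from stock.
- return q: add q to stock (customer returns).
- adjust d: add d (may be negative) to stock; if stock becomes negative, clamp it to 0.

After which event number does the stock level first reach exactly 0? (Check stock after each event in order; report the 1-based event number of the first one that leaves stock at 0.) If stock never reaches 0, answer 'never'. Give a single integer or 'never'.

Processing events:
Start: stock = 10
  Event 1 (adjust -3): 10 + -3 = 7
  Event 2 (restock 26): 7 + 26 = 33
  Event 3 (restock 18): 33 + 18 = 51
  Event 4 (restock 13): 51 + 13 = 64
  Event 5 (sale 1): sell min(1,64)=1. stock: 64 - 1 = 63. total_sold = 1
  Event 6 (sale 7): sell min(7,63)=7. stock: 63 - 7 = 56. total_sold = 8
  Event 7 (sale 14): sell min(14,56)=14. stock: 56 - 14 = 42. total_sold = 22
  Event 8 (sale 11): sell min(11,42)=11. stock: 42 - 11 = 31. total_sold = 33
  Event 9 (restock 24): 31 + 24 = 55
  Event 10 (restock 10): 55 + 10 = 65
Final: stock = 65, total_sold = 33

Stock never reaches 0.

Answer: never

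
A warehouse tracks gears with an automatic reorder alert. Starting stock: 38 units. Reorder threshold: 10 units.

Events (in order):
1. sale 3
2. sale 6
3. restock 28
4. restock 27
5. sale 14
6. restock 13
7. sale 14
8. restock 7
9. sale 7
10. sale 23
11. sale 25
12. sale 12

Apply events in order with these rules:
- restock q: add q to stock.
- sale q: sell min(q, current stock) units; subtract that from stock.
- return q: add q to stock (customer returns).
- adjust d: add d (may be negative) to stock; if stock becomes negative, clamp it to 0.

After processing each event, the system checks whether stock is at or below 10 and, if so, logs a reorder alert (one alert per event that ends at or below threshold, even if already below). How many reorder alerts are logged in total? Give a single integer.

Answer: 1

Derivation:
Processing events:
Start: stock = 38
  Event 1 (sale 3): sell min(3,38)=3. stock: 38 - 3 = 35. total_sold = 3
  Event 2 (sale 6): sell min(6,35)=6. stock: 35 - 6 = 29. total_sold = 9
  Event 3 (restock 28): 29 + 28 = 57
  Event 4 (restock 27): 57 + 27 = 84
  Event 5 (sale 14): sell min(14,84)=14. stock: 84 - 14 = 70. total_sold = 23
  Event 6 (restock 13): 70 + 13 = 83
  Event 7 (sale 14): sell min(14,83)=14. stock: 83 - 14 = 69. total_sold = 37
  Event 8 (restock 7): 69 + 7 = 76
  Event 9 (sale 7): sell min(7,76)=7. stock: 76 - 7 = 69. total_sold = 44
  Event 10 (sale 23): sell min(23,69)=23. stock: 69 - 23 = 46. total_sold = 67
  Event 11 (sale 25): sell min(25,46)=25. stock: 46 - 25 = 21. total_sold = 92
  Event 12 (sale 12): sell min(12,21)=12. stock: 21 - 12 = 9. total_sold = 104
Final: stock = 9, total_sold = 104

Checking against threshold 10:
  After event 1: stock=35 > 10
  After event 2: stock=29 > 10
  After event 3: stock=57 > 10
  After event 4: stock=84 > 10
  After event 5: stock=70 > 10
  After event 6: stock=83 > 10
  After event 7: stock=69 > 10
  After event 8: stock=76 > 10
  After event 9: stock=69 > 10
  After event 10: stock=46 > 10
  After event 11: stock=21 > 10
  After event 12: stock=9 <= 10 -> ALERT
Alert events: [12]. Count = 1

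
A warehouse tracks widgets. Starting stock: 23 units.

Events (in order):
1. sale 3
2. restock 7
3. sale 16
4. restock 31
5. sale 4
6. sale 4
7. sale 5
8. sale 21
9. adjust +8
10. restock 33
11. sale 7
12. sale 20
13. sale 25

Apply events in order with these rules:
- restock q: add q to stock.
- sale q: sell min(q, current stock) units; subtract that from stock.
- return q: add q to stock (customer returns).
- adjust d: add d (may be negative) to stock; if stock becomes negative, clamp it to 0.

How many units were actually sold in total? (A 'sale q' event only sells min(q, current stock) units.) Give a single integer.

Answer: 102

Derivation:
Processing events:
Start: stock = 23
  Event 1 (sale 3): sell min(3,23)=3. stock: 23 - 3 = 20. total_sold = 3
  Event 2 (restock 7): 20 + 7 = 27
  Event 3 (sale 16): sell min(16,27)=16. stock: 27 - 16 = 11. total_sold = 19
  Event 4 (restock 31): 11 + 31 = 42
  Event 5 (sale 4): sell min(4,42)=4. stock: 42 - 4 = 38. total_sold = 23
  Event 6 (sale 4): sell min(4,38)=4. stock: 38 - 4 = 34. total_sold = 27
  Event 7 (sale 5): sell min(5,34)=5. stock: 34 - 5 = 29. total_sold = 32
  Event 8 (sale 21): sell min(21,29)=21. stock: 29 - 21 = 8. total_sold = 53
  Event 9 (adjust +8): 8 + 8 = 16
  Event 10 (restock 33): 16 + 33 = 49
  Event 11 (sale 7): sell min(7,49)=7. stock: 49 - 7 = 42. total_sold = 60
  Event 12 (sale 20): sell min(20,42)=20. stock: 42 - 20 = 22. total_sold = 80
  Event 13 (sale 25): sell min(25,22)=22. stock: 22 - 22 = 0. total_sold = 102
Final: stock = 0, total_sold = 102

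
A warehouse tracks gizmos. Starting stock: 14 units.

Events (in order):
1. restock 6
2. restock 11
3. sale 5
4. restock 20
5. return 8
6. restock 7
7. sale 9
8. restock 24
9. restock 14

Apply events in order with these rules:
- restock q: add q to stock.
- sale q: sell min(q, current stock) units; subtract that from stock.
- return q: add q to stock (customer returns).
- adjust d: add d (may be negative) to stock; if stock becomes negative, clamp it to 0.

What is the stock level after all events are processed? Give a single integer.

Processing events:
Start: stock = 14
  Event 1 (restock 6): 14 + 6 = 20
  Event 2 (restock 11): 20 + 11 = 31
  Event 3 (sale 5): sell min(5,31)=5. stock: 31 - 5 = 26. total_sold = 5
  Event 4 (restock 20): 26 + 20 = 46
  Event 5 (return 8): 46 + 8 = 54
  Event 6 (restock 7): 54 + 7 = 61
  Event 7 (sale 9): sell min(9,61)=9. stock: 61 - 9 = 52. total_sold = 14
  Event 8 (restock 24): 52 + 24 = 76
  Event 9 (restock 14): 76 + 14 = 90
Final: stock = 90, total_sold = 14

Answer: 90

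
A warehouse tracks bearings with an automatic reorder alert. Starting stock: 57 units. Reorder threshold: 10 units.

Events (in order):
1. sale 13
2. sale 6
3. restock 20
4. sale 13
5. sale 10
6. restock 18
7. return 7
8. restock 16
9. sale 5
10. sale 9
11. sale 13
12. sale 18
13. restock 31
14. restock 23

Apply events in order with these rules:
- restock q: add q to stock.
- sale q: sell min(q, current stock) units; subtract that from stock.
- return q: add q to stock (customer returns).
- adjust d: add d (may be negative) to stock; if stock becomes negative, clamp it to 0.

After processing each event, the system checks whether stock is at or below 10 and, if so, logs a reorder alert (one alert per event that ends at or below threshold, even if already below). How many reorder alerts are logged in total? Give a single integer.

Processing events:
Start: stock = 57
  Event 1 (sale 13): sell min(13,57)=13. stock: 57 - 13 = 44. total_sold = 13
  Event 2 (sale 6): sell min(6,44)=6. stock: 44 - 6 = 38. total_sold = 19
  Event 3 (restock 20): 38 + 20 = 58
  Event 4 (sale 13): sell min(13,58)=13. stock: 58 - 13 = 45. total_sold = 32
  Event 5 (sale 10): sell min(10,45)=10. stock: 45 - 10 = 35. total_sold = 42
  Event 6 (restock 18): 35 + 18 = 53
  Event 7 (return 7): 53 + 7 = 60
  Event 8 (restock 16): 60 + 16 = 76
  Event 9 (sale 5): sell min(5,76)=5. stock: 76 - 5 = 71. total_sold = 47
  Event 10 (sale 9): sell min(9,71)=9. stock: 71 - 9 = 62. total_sold = 56
  Event 11 (sale 13): sell min(13,62)=13. stock: 62 - 13 = 49. total_sold = 69
  Event 12 (sale 18): sell min(18,49)=18. stock: 49 - 18 = 31. total_sold = 87
  Event 13 (restock 31): 31 + 31 = 62
  Event 14 (restock 23): 62 + 23 = 85
Final: stock = 85, total_sold = 87

Checking against threshold 10:
  After event 1: stock=44 > 10
  After event 2: stock=38 > 10
  After event 3: stock=58 > 10
  After event 4: stock=45 > 10
  After event 5: stock=35 > 10
  After event 6: stock=53 > 10
  After event 7: stock=60 > 10
  After event 8: stock=76 > 10
  After event 9: stock=71 > 10
  After event 10: stock=62 > 10
  After event 11: stock=49 > 10
  After event 12: stock=31 > 10
  After event 13: stock=62 > 10
  After event 14: stock=85 > 10
Alert events: []. Count = 0

Answer: 0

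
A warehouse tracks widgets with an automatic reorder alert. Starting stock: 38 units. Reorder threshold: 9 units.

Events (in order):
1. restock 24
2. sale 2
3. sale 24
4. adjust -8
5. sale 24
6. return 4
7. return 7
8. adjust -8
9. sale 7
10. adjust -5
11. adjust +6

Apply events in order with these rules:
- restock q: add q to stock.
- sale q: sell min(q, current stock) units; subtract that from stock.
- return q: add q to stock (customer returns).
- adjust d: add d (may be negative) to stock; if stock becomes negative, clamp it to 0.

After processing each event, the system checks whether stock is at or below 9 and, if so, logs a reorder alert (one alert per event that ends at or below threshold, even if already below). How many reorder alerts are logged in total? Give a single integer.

Answer: 6

Derivation:
Processing events:
Start: stock = 38
  Event 1 (restock 24): 38 + 24 = 62
  Event 2 (sale 2): sell min(2,62)=2. stock: 62 - 2 = 60. total_sold = 2
  Event 3 (sale 24): sell min(24,60)=24. stock: 60 - 24 = 36. total_sold = 26
  Event 4 (adjust -8): 36 + -8 = 28
  Event 5 (sale 24): sell min(24,28)=24. stock: 28 - 24 = 4. total_sold = 50
  Event 6 (return 4): 4 + 4 = 8
  Event 7 (return 7): 8 + 7 = 15
  Event 8 (adjust -8): 15 + -8 = 7
  Event 9 (sale 7): sell min(7,7)=7. stock: 7 - 7 = 0. total_sold = 57
  Event 10 (adjust -5): 0 + -5 = 0 (clamped to 0)
  Event 11 (adjust +6): 0 + 6 = 6
Final: stock = 6, total_sold = 57

Checking against threshold 9:
  After event 1: stock=62 > 9
  After event 2: stock=60 > 9
  After event 3: stock=36 > 9
  After event 4: stock=28 > 9
  After event 5: stock=4 <= 9 -> ALERT
  After event 6: stock=8 <= 9 -> ALERT
  After event 7: stock=15 > 9
  After event 8: stock=7 <= 9 -> ALERT
  After event 9: stock=0 <= 9 -> ALERT
  After event 10: stock=0 <= 9 -> ALERT
  After event 11: stock=6 <= 9 -> ALERT
Alert events: [5, 6, 8, 9, 10, 11]. Count = 6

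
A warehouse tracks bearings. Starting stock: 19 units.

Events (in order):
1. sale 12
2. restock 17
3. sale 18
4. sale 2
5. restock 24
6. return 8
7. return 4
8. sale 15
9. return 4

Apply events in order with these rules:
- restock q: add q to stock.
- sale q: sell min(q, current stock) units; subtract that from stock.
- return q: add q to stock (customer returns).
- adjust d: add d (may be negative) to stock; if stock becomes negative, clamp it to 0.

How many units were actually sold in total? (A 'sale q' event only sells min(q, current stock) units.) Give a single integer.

Answer: 47

Derivation:
Processing events:
Start: stock = 19
  Event 1 (sale 12): sell min(12,19)=12. stock: 19 - 12 = 7. total_sold = 12
  Event 2 (restock 17): 7 + 17 = 24
  Event 3 (sale 18): sell min(18,24)=18. stock: 24 - 18 = 6. total_sold = 30
  Event 4 (sale 2): sell min(2,6)=2. stock: 6 - 2 = 4. total_sold = 32
  Event 5 (restock 24): 4 + 24 = 28
  Event 6 (return 8): 28 + 8 = 36
  Event 7 (return 4): 36 + 4 = 40
  Event 8 (sale 15): sell min(15,40)=15. stock: 40 - 15 = 25. total_sold = 47
  Event 9 (return 4): 25 + 4 = 29
Final: stock = 29, total_sold = 47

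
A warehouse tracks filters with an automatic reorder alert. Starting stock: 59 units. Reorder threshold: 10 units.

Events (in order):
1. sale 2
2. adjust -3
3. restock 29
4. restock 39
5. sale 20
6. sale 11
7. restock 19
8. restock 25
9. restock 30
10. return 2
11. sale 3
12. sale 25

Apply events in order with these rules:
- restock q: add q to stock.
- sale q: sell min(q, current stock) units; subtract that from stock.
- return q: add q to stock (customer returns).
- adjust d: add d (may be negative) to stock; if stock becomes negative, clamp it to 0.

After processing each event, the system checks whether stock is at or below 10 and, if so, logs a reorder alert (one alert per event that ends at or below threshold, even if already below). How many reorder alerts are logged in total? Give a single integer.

Processing events:
Start: stock = 59
  Event 1 (sale 2): sell min(2,59)=2. stock: 59 - 2 = 57. total_sold = 2
  Event 2 (adjust -3): 57 + -3 = 54
  Event 3 (restock 29): 54 + 29 = 83
  Event 4 (restock 39): 83 + 39 = 122
  Event 5 (sale 20): sell min(20,122)=20. stock: 122 - 20 = 102. total_sold = 22
  Event 6 (sale 11): sell min(11,102)=11. stock: 102 - 11 = 91. total_sold = 33
  Event 7 (restock 19): 91 + 19 = 110
  Event 8 (restock 25): 110 + 25 = 135
  Event 9 (restock 30): 135 + 30 = 165
  Event 10 (return 2): 165 + 2 = 167
  Event 11 (sale 3): sell min(3,167)=3. stock: 167 - 3 = 164. total_sold = 36
  Event 12 (sale 25): sell min(25,164)=25. stock: 164 - 25 = 139. total_sold = 61
Final: stock = 139, total_sold = 61

Checking against threshold 10:
  After event 1: stock=57 > 10
  After event 2: stock=54 > 10
  After event 3: stock=83 > 10
  After event 4: stock=122 > 10
  After event 5: stock=102 > 10
  After event 6: stock=91 > 10
  After event 7: stock=110 > 10
  After event 8: stock=135 > 10
  After event 9: stock=165 > 10
  After event 10: stock=167 > 10
  After event 11: stock=164 > 10
  After event 12: stock=139 > 10
Alert events: []. Count = 0

Answer: 0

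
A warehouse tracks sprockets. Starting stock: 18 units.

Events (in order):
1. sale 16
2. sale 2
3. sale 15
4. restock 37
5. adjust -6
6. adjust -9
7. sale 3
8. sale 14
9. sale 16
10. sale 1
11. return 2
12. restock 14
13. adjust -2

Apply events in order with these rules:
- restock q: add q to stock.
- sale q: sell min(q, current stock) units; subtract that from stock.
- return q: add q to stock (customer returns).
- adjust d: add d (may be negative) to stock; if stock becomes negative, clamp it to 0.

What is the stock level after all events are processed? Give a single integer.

Processing events:
Start: stock = 18
  Event 1 (sale 16): sell min(16,18)=16. stock: 18 - 16 = 2. total_sold = 16
  Event 2 (sale 2): sell min(2,2)=2. stock: 2 - 2 = 0. total_sold = 18
  Event 3 (sale 15): sell min(15,0)=0. stock: 0 - 0 = 0. total_sold = 18
  Event 4 (restock 37): 0 + 37 = 37
  Event 5 (adjust -6): 37 + -6 = 31
  Event 6 (adjust -9): 31 + -9 = 22
  Event 7 (sale 3): sell min(3,22)=3. stock: 22 - 3 = 19. total_sold = 21
  Event 8 (sale 14): sell min(14,19)=14. stock: 19 - 14 = 5. total_sold = 35
  Event 9 (sale 16): sell min(16,5)=5. stock: 5 - 5 = 0. total_sold = 40
  Event 10 (sale 1): sell min(1,0)=0. stock: 0 - 0 = 0. total_sold = 40
  Event 11 (return 2): 0 + 2 = 2
  Event 12 (restock 14): 2 + 14 = 16
  Event 13 (adjust -2): 16 + -2 = 14
Final: stock = 14, total_sold = 40

Answer: 14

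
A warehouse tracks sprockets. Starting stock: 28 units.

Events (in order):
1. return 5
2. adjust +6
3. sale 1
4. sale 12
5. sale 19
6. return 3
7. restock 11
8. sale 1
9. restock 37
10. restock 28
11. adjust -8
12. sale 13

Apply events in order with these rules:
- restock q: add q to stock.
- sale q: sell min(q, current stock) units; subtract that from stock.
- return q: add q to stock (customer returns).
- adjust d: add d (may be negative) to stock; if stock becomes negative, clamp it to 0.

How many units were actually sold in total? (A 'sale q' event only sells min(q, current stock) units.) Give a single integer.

Processing events:
Start: stock = 28
  Event 1 (return 5): 28 + 5 = 33
  Event 2 (adjust +6): 33 + 6 = 39
  Event 3 (sale 1): sell min(1,39)=1. stock: 39 - 1 = 38. total_sold = 1
  Event 4 (sale 12): sell min(12,38)=12. stock: 38 - 12 = 26. total_sold = 13
  Event 5 (sale 19): sell min(19,26)=19. stock: 26 - 19 = 7. total_sold = 32
  Event 6 (return 3): 7 + 3 = 10
  Event 7 (restock 11): 10 + 11 = 21
  Event 8 (sale 1): sell min(1,21)=1. stock: 21 - 1 = 20. total_sold = 33
  Event 9 (restock 37): 20 + 37 = 57
  Event 10 (restock 28): 57 + 28 = 85
  Event 11 (adjust -8): 85 + -8 = 77
  Event 12 (sale 13): sell min(13,77)=13. stock: 77 - 13 = 64. total_sold = 46
Final: stock = 64, total_sold = 46

Answer: 46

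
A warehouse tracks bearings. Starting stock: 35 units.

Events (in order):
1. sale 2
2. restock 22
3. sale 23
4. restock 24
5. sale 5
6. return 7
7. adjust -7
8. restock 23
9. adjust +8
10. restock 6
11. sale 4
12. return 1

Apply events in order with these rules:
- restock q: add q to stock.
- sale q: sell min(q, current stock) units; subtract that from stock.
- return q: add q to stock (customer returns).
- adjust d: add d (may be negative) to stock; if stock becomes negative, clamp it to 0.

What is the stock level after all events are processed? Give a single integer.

Answer: 85

Derivation:
Processing events:
Start: stock = 35
  Event 1 (sale 2): sell min(2,35)=2. stock: 35 - 2 = 33. total_sold = 2
  Event 2 (restock 22): 33 + 22 = 55
  Event 3 (sale 23): sell min(23,55)=23. stock: 55 - 23 = 32. total_sold = 25
  Event 4 (restock 24): 32 + 24 = 56
  Event 5 (sale 5): sell min(5,56)=5. stock: 56 - 5 = 51. total_sold = 30
  Event 6 (return 7): 51 + 7 = 58
  Event 7 (adjust -7): 58 + -7 = 51
  Event 8 (restock 23): 51 + 23 = 74
  Event 9 (adjust +8): 74 + 8 = 82
  Event 10 (restock 6): 82 + 6 = 88
  Event 11 (sale 4): sell min(4,88)=4. stock: 88 - 4 = 84. total_sold = 34
  Event 12 (return 1): 84 + 1 = 85
Final: stock = 85, total_sold = 34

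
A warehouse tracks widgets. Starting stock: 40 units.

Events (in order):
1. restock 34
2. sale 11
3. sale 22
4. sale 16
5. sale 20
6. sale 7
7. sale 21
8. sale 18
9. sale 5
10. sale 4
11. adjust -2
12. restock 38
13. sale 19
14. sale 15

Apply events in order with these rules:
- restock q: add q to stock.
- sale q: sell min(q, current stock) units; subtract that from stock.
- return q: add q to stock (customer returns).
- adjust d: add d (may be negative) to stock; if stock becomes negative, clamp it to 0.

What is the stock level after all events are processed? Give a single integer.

Answer: 4

Derivation:
Processing events:
Start: stock = 40
  Event 1 (restock 34): 40 + 34 = 74
  Event 2 (sale 11): sell min(11,74)=11. stock: 74 - 11 = 63. total_sold = 11
  Event 3 (sale 22): sell min(22,63)=22. stock: 63 - 22 = 41. total_sold = 33
  Event 4 (sale 16): sell min(16,41)=16. stock: 41 - 16 = 25. total_sold = 49
  Event 5 (sale 20): sell min(20,25)=20. stock: 25 - 20 = 5. total_sold = 69
  Event 6 (sale 7): sell min(7,5)=5. stock: 5 - 5 = 0. total_sold = 74
  Event 7 (sale 21): sell min(21,0)=0. stock: 0 - 0 = 0. total_sold = 74
  Event 8 (sale 18): sell min(18,0)=0. stock: 0 - 0 = 0. total_sold = 74
  Event 9 (sale 5): sell min(5,0)=0. stock: 0 - 0 = 0. total_sold = 74
  Event 10 (sale 4): sell min(4,0)=0. stock: 0 - 0 = 0. total_sold = 74
  Event 11 (adjust -2): 0 + -2 = 0 (clamped to 0)
  Event 12 (restock 38): 0 + 38 = 38
  Event 13 (sale 19): sell min(19,38)=19. stock: 38 - 19 = 19. total_sold = 93
  Event 14 (sale 15): sell min(15,19)=15. stock: 19 - 15 = 4. total_sold = 108
Final: stock = 4, total_sold = 108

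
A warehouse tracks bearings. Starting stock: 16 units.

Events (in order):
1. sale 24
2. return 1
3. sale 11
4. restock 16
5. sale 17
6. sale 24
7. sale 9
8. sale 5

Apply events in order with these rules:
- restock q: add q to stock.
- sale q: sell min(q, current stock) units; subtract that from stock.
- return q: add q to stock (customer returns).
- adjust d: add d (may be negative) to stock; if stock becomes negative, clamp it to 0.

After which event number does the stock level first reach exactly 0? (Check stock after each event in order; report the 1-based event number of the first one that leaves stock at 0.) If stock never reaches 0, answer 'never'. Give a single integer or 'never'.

Processing events:
Start: stock = 16
  Event 1 (sale 24): sell min(24,16)=16. stock: 16 - 16 = 0. total_sold = 16
  Event 2 (return 1): 0 + 1 = 1
  Event 3 (sale 11): sell min(11,1)=1. stock: 1 - 1 = 0. total_sold = 17
  Event 4 (restock 16): 0 + 16 = 16
  Event 5 (sale 17): sell min(17,16)=16. stock: 16 - 16 = 0. total_sold = 33
  Event 6 (sale 24): sell min(24,0)=0. stock: 0 - 0 = 0. total_sold = 33
  Event 7 (sale 9): sell min(9,0)=0. stock: 0 - 0 = 0. total_sold = 33
  Event 8 (sale 5): sell min(5,0)=0. stock: 0 - 0 = 0. total_sold = 33
Final: stock = 0, total_sold = 33

First zero at event 1.

Answer: 1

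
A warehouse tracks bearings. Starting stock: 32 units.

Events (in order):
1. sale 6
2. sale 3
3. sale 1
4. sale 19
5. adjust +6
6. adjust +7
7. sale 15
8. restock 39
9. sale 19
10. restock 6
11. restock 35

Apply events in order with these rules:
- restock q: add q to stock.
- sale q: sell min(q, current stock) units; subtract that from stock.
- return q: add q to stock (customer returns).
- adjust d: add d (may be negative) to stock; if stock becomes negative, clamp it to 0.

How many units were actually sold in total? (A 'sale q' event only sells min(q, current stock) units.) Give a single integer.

Answer: 63

Derivation:
Processing events:
Start: stock = 32
  Event 1 (sale 6): sell min(6,32)=6. stock: 32 - 6 = 26. total_sold = 6
  Event 2 (sale 3): sell min(3,26)=3. stock: 26 - 3 = 23. total_sold = 9
  Event 3 (sale 1): sell min(1,23)=1. stock: 23 - 1 = 22. total_sold = 10
  Event 4 (sale 19): sell min(19,22)=19. stock: 22 - 19 = 3. total_sold = 29
  Event 5 (adjust +6): 3 + 6 = 9
  Event 6 (adjust +7): 9 + 7 = 16
  Event 7 (sale 15): sell min(15,16)=15. stock: 16 - 15 = 1. total_sold = 44
  Event 8 (restock 39): 1 + 39 = 40
  Event 9 (sale 19): sell min(19,40)=19. stock: 40 - 19 = 21. total_sold = 63
  Event 10 (restock 6): 21 + 6 = 27
  Event 11 (restock 35): 27 + 35 = 62
Final: stock = 62, total_sold = 63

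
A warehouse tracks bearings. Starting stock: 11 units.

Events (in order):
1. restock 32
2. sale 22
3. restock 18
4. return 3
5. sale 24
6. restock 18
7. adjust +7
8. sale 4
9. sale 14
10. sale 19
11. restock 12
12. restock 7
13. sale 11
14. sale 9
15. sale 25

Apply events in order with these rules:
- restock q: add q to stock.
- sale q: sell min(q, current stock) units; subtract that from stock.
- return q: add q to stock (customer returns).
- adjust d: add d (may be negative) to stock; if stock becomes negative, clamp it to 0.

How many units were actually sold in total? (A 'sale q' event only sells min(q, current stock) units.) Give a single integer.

Processing events:
Start: stock = 11
  Event 1 (restock 32): 11 + 32 = 43
  Event 2 (sale 22): sell min(22,43)=22. stock: 43 - 22 = 21. total_sold = 22
  Event 3 (restock 18): 21 + 18 = 39
  Event 4 (return 3): 39 + 3 = 42
  Event 5 (sale 24): sell min(24,42)=24. stock: 42 - 24 = 18. total_sold = 46
  Event 6 (restock 18): 18 + 18 = 36
  Event 7 (adjust +7): 36 + 7 = 43
  Event 8 (sale 4): sell min(4,43)=4. stock: 43 - 4 = 39. total_sold = 50
  Event 9 (sale 14): sell min(14,39)=14. stock: 39 - 14 = 25. total_sold = 64
  Event 10 (sale 19): sell min(19,25)=19. stock: 25 - 19 = 6. total_sold = 83
  Event 11 (restock 12): 6 + 12 = 18
  Event 12 (restock 7): 18 + 7 = 25
  Event 13 (sale 11): sell min(11,25)=11. stock: 25 - 11 = 14. total_sold = 94
  Event 14 (sale 9): sell min(9,14)=9. stock: 14 - 9 = 5. total_sold = 103
  Event 15 (sale 25): sell min(25,5)=5. stock: 5 - 5 = 0. total_sold = 108
Final: stock = 0, total_sold = 108

Answer: 108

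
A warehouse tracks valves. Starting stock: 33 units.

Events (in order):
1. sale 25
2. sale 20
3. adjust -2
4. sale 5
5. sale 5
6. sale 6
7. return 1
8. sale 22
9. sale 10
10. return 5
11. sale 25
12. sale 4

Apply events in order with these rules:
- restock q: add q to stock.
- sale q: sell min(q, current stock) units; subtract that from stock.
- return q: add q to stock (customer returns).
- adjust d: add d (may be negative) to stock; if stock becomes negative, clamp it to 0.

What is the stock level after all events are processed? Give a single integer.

Answer: 0

Derivation:
Processing events:
Start: stock = 33
  Event 1 (sale 25): sell min(25,33)=25. stock: 33 - 25 = 8. total_sold = 25
  Event 2 (sale 20): sell min(20,8)=8. stock: 8 - 8 = 0. total_sold = 33
  Event 3 (adjust -2): 0 + -2 = 0 (clamped to 0)
  Event 4 (sale 5): sell min(5,0)=0. stock: 0 - 0 = 0. total_sold = 33
  Event 5 (sale 5): sell min(5,0)=0. stock: 0 - 0 = 0. total_sold = 33
  Event 6 (sale 6): sell min(6,0)=0. stock: 0 - 0 = 0. total_sold = 33
  Event 7 (return 1): 0 + 1 = 1
  Event 8 (sale 22): sell min(22,1)=1. stock: 1 - 1 = 0. total_sold = 34
  Event 9 (sale 10): sell min(10,0)=0. stock: 0 - 0 = 0. total_sold = 34
  Event 10 (return 5): 0 + 5 = 5
  Event 11 (sale 25): sell min(25,5)=5. stock: 5 - 5 = 0. total_sold = 39
  Event 12 (sale 4): sell min(4,0)=0. stock: 0 - 0 = 0. total_sold = 39
Final: stock = 0, total_sold = 39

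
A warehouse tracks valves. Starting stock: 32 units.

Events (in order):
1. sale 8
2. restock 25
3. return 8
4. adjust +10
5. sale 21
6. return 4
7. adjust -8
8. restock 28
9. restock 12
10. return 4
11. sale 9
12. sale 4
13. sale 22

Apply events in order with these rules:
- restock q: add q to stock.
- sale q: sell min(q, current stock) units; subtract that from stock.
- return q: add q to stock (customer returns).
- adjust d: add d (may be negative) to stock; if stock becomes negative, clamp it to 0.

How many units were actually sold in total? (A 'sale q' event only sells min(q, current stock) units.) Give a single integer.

Answer: 64

Derivation:
Processing events:
Start: stock = 32
  Event 1 (sale 8): sell min(8,32)=8. stock: 32 - 8 = 24. total_sold = 8
  Event 2 (restock 25): 24 + 25 = 49
  Event 3 (return 8): 49 + 8 = 57
  Event 4 (adjust +10): 57 + 10 = 67
  Event 5 (sale 21): sell min(21,67)=21. stock: 67 - 21 = 46. total_sold = 29
  Event 6 (return 4): 46 + 4 = 50
  Event 7 (adjust -8): 50 + -8 = 42
  Event 8 (restock 28): 42 + 28 = 70
  Event 9 (restock 12): 70 + 12 = 82
  Event 10 (return 4): 82 + 4 = 86
  Event 11 (sale 9): sell min(9,86)=9. stock: 86 - 9 = 77. total_sold = 38
  Event 12 (sale 4): sell min(4,77)=4. stock: 77 - 4 = 73. total_sold = 42
  Event 13 (sale 22): sell min(22,73)=22. stock: 73 - 22 = 51. total_sold = 64
Final: stock = 51, total_sold = 64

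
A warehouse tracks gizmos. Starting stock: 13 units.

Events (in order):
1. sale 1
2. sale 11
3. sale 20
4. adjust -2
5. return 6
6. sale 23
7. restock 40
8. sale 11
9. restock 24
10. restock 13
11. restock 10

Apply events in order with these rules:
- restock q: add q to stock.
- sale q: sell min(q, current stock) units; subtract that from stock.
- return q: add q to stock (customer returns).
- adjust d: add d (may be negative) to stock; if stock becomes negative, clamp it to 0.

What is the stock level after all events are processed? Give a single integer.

Answer: 76

Derivation:
Processing events:
Start: stock = 13
  Event 1 (sale 1): sell min(1,13)=1. stock: 13 - 1 = 12. total_sold = 1
  Event 2 (sale 11): sell min(11,12)=11. stock: 12 - 11 = 1. total_sold = 12
  Event 3 (sale 20): sell min(20,1)=1. stock: 1 - 1 = 0. total_sold = 13
  Event 4 (adjust -2): 0 + -2 = 0 (clamped to 0)
  Event 5 (return 6): 0 + 6 = 6
  Event 6 (sale 23): sell min(23,6)=6. stock: 6 - 6 = 0. total_sold = 19
  Event 7 (restock 40): 0 + 40 = 40
  Event 8 (sale 11): sell min(11,40)=11. stock: 40 - 11 = 29. total_sold = 30
  Event 9 (restock 24): 29 + 24 = 53
  Event 10 (restock 13): 53 + 13 = 66
  Event 11 (restock 10): 66 + 10 = 76
Final: stock = 76, total_sold = 30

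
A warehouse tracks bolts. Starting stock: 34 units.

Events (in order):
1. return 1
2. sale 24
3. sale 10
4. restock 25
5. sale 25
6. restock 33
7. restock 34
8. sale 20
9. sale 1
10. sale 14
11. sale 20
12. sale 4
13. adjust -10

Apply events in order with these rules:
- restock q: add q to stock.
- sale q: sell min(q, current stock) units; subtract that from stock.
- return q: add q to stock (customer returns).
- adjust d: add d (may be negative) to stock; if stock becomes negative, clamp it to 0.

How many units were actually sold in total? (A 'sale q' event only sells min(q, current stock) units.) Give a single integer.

Processing events:
Start: stock = 34
  Event 1 (return 1): 34 + 1 = 35
  Event 2 (sale 24): sell min(24,35)=24. stock: 35 - 24 = 11. total_sold = 24
  Event 3 (sale 10): sell min(10,11)=10. stock: 11 - 10 = 1. total_sold = 34
  Event 4 (restock 25): 1 + 25 = 26
  Event 5 (sale 25): sell min(25,26)=25. stock: 26 - 25 = 1. total_sold = 59
  Event 6 (restock 33): 1 + 33 = 34
  Event 7 (restock 34): 34 + 34 = 68
  Event 8 (sale 20): sell min(20,68)=20. stock: 68 - 20 = 48. total_sold = 79
  Event 9 (sale 1): sell min(1,48)=1. stock: 48 - 1 = 47. total_sold = 80
  Event 10 (sale 14): sell min(14,47)=14. stock: 47 - 14 = 33. total_sold = 94
  Event 11 (sale 20): sell min(20,33)=20. stock: 33 - 20 = 13. total_sold = 114
  Event 12 (sale 4): sell min(4,13)=4. stock: 13 - 4 = 9. total_sold = 118
  Event 13 (adjust -10): 9 + -10 = 0 (clamped to 0)
Final: stock = 0, total_sold = 118

Answer: 118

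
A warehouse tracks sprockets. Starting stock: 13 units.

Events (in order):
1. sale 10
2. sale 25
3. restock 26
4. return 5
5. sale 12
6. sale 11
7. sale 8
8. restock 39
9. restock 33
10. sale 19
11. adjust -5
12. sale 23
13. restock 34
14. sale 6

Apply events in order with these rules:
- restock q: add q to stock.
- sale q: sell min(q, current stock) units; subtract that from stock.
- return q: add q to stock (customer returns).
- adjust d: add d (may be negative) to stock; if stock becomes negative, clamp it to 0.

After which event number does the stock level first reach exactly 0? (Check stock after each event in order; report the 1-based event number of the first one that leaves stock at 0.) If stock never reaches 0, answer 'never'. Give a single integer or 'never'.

Answer: 2

Derivation:
Processing events:
Start: stock = 13
  Event 1 (sale 10): sell min(10,13)=10. stock: 13 - 10 = 3. total_sold = 10
  Event 2 (sale 25): sell min(25,3)=3. stock: 3 - 3 = 0. total_sold = 13
  Event 3 (restock 26): 0 + 26 = 26
  Event 4 (return 5): 26 + 5 = 31
  Event 5 (sale 12): sell min(12,31)=12. stock: 31 - 12 = 19. total_sold = 25
  Event 6 (sale 11): sell min(11,19)=11. stock: 19 - 11 = 8. total_sold = 36
  Event 7 (sale 8): sell min(8,8)=8. stock: 8 - 8 = 0. total_sold = 44
  Event 8 (restock 39): 0 + 39 = 39
  Event 9 (restock 33): 39 + 33 = 72
  Event 10 (sale 19): sell min(19,72)=19. stock: 72 - 19 = 53. total_sold = 63
  Event 11 (adjust -5): 53 + -5 = 48
  Event 12 (sale 23): sell min(23,48)=23. stock: 48 - 23 = 25. total_sold = 86
  Event 13 (restock 34): 25 + 34 = 59
  Event 14 (sale 6): sell min(6,59)=6. stock: 59 - 6 = 53. total_sold = 92
Final: stock = 53, total_sold = 92

First zero at event 2.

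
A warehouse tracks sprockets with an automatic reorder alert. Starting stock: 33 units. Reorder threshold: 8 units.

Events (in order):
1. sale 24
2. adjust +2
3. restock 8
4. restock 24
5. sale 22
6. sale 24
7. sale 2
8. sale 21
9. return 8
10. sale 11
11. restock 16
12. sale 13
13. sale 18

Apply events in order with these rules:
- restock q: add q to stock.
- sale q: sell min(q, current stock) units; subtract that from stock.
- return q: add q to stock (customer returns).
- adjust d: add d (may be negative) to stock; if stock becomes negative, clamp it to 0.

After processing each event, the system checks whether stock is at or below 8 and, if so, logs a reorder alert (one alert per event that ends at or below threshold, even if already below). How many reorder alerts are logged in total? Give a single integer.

Answer: 7

Derivation:
Processing events:
Start: stock = 33
  Event 1 (sale 24): sell min(24,33)=24. stock: 33 - 24 = 9. total_sold = 24
  Event 2 (adjust +2): 9 + 2 = 11
  Event 3 (restock 8): 11 + 8 = 19
  Event 4 (restock 24): 19 + 24 = 43
  Event 5 (sale 22): sell min(22,43)=22. stock: 43 - 22 = 21. total_sold = 46
  Event 6 (sale 24): sell min(24,21)=21. stock: 21 - 21 = 0. total_sold = 67
  Event 7 (sale 2): sell min(2,0)=0. stock: 0 - 0 = 0. total_sold = 67
  Event 8 (sale 21): sell min(21,0)=0. stock: 0 - 0 = 0. total_sold = 67
  Event 9 (return 8): 0 + 8 = 8
  Event 10 (sale 11): sell min(11,8)=8. stock: 8 - 8 = 0. total_sold = 75
  Event 11 (restock 16): 0 + 16 = 16
  Event 12 (sale 13): sell min(13,16)=13. stock: 16 - 13 = 3. total_sold = 88
  Event 13 (sale 18): sell min(18,3)=3. stock: 3 - 3 = 0. total_sold = 91
Final: stock = 0, total_sold = 91

Checking against threshold 8:
  After event 1: stock=9 > 8
  After event 2: stock=11 > 8
  After event 3: stock=19 > 8
  After event 4: stock=43 > 8
  After event 5: stock=21 > 8
  After event 6: stock=0 <= 8 -> ALERT
  After event 7: stock=0 <= 8 -> ALERT
  After event 8: stock=0 <= 8 -> ALERT
  After event 9: stock=8 <= 8 -> ALERT
  After event 10: stock=0 <= 8 -> ALERT
  After event 11: stock=16 > 8
  After event 12: stock=3 <= 8 -> ALERT
  After event 13: stock=0 <= 8 -> ALERT
Alert events: [6, 7, 8, 9, 10, 12, 13]. Count = 7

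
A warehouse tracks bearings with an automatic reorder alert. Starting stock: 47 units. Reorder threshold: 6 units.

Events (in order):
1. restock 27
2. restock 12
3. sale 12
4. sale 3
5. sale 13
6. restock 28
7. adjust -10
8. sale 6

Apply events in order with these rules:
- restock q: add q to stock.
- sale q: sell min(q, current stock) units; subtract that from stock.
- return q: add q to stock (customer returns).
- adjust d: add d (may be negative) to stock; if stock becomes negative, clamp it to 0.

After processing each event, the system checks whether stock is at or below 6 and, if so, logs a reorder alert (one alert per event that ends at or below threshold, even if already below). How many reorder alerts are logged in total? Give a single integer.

Processing events:
Start: stock = 47
  Event 1 (restock 27): 47 + 27 = 74
  Event 2 (restock 12): 74 + 12 = 86
  Event 3 (sale 12): sell min(12,86)=12. stock: 86 - 12 = 74. total_sold = 12
  Event 4 (sale 3): sell min(3,74)=3. stock: 74 - 3 = 71. total_sold = 15
  Event 5 (sale 13): sell min(13,71)=13. stock: 71 - 13 = 58. total_sold = 28
  Event 6 (restock 28): 58 + 28 = 86
  Event 7 (adjust -10): 86 + -10 = 76
  Event 8 (sale 6): sell min(6,76)=6. stock: 76 - 6 = 70. total_sold = 34
Final: stock = 70, total_sold = 34

Checking against threshold 6:
  After event 1: stock=74 > 6
  After event 2: stock=86 > 6
  After event 3: stock=74 > 6
  After event 4: stock=71 > 6
  After event 5: stock=58 > 6
  After event 6: stock=86 > 6
  After event 7: stock=76 > 6
  After event 8: stock=70 > 6
Alert events: []. Count = 0

Answer: 0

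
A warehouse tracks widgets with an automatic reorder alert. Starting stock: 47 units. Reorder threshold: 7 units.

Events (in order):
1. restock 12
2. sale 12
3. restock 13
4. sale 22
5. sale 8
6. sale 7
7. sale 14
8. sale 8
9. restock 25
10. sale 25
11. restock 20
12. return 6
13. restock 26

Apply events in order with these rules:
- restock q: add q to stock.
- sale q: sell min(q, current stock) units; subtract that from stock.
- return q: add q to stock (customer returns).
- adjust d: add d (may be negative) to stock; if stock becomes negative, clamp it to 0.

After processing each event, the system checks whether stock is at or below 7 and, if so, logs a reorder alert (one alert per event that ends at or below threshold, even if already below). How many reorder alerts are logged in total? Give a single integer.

Answer: 2

Derivation:
Processing events:
Start: stock = 47
  Event 1 (restock 12): 47 + 12 = 59
  Event 2 (sale 12): sell min(12,59)=12. stock: 59 - 12 = 47. total_sold = 12
  Event 3 (restock 13): 47 + 13 = 60
  Event 4 (sale 22): sell min(22,60)=22. stock: 60 - 22 = 38. total_sold = 34
  Event 5 (sale 8): sell min(8,38)=8. stock: 38 - 8 = 30. total_sold = 42
  Event 6 (sale 7): sell min(7,30)=7. stock: 30 - 7 = 23. total_sold = 49
  Event 7 (sale 14): sell min(14,23)=14. stock: 23 - 14 = 9. total_sold = 63
  Event 8 (sale 8): sell min(8,9)=8. stock: 9 - 8 = 1. total_sold = 71
  Event 9 (restock 25): 1 + 25 = 26
  Event 10 (sale 25): sell min(25,26)=25. stock: 26 - 25 = 1. total_sold = 96
  Event 11 (restock 20): 1 + 20 = 21
  Event 12 (return 6): 21 + 6 = 27
  Event 13 (restock 26): 27 + 26 = 53
Final: stock = 53, total_sold = 96

Checking against threshold 7:
  After event 1: stock=59 > 7
  After event 2: stock=47 > 7
  After event 3: stock=60 > 7
  After event 4: stock=38 > 7
  After event 5: stock=30 > 7
  After event 6: stock=23 > 7
  After event 7: stock=9 > 7
  After event 8: stock=1 <= 7 -> ALERT
  After event 9: stock=26 > 7
  After event 10: stock=1 <= 7 -> ALERT
  After event 11: stock=21 > 7
  After event 12: stock=27 > 7
  After event 13: stock=53 > 7
Alert events: [8, 10]. Count = 2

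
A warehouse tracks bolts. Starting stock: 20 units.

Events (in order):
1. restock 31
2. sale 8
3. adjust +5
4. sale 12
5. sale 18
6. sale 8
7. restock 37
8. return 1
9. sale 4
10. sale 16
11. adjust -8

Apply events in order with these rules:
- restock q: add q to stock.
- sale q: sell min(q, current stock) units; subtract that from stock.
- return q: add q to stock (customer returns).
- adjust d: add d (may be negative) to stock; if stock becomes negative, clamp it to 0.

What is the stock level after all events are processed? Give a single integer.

Processing events:
Start: stock = 20
  Event 1 (restock 31): 20 + 31 = 51
  Event 2 (sale 8): sell min(8,51)=8. stock: 51 - 8 = 43. total_sold = 8
  Event 3 (adjust +5): 43 + 5 = 48
  Event 4 (sale 12): sell min(12,48)=12. stock: 48 - 12 = 36. total_sold = 20
  Event 5 (sale 18): sell min(18,36)=18. stock: 36 - 18 = 18. total_sold = 38
  Event 6 (sale 8): sell min(8,18)=8. stock: 18 - 8 = 10. total_sold = 46
  Event 7 (restock 37): 10 + 37 = 47
  Event 8 (return 1): 47 + 1 = 48
  Event 9 (sale 4): sell min(4,48)=4. stock: 48 - 4 = 44. total_sold = 50
  Event 10 (sale 16): sell min(16,44)=16. stock: 44 - 16 = 28. total_sold = 66
  Event 11 (adjust -8): 28 + -8 = 20
Final: stock = 20, total_sold = 66

Answer: 20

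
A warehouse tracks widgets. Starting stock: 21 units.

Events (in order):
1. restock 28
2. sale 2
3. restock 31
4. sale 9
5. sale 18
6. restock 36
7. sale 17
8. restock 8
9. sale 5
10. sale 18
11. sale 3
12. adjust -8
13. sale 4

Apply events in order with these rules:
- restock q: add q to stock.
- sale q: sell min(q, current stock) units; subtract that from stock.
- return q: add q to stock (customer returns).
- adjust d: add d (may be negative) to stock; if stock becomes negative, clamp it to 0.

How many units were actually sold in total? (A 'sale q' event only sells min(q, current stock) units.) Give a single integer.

Processing events:
Start: stock = 21
  Event 1 (restock 28): 21 + 28 = 49
  Event 2 (sale 2): sell min(2,49)=2. stock: 49 - 2 = 47. total_sold = 2
  Event 3 (restock 31): 47 + 31 = 78
  Event 4 (sale 9): sell min(9,78)=9. stock: 78 - 9 = 69. total_sold = 11
  Event 5 (sale 18): sell min(18,69)=18. stock: 69 - 18 = 51. total_sold = 29
  Event 6 (restock 36): 51 + 36 = 87
  Event 7 (sale 17): sell min(17,87)=17. stock: 87 - 17 = 70. total_sold = 46
  Event 8 (restock 8): 70 + 8 = 78
  Event 9 (sale 5): sell min(5,78)=5. stock: 78 - 5 = 73. total_sold = 51
  Event 10 (sale 18): sell min(18,73)=18. stock: 73 - 18 = 55. total_sold = 69
  Event 11 (sale 3): sell min(3,55)=3. stock: 55 - 3 = 52. total_sold = 72
  Event 12 (adjust -8): 52 + -8 = 44
  Event 13 (sale 4): sell min(4,44)=4. stock: 44 - 4 = 40. total_sold = 76
Final: stock = 40, total_sold = 76

Answer: 76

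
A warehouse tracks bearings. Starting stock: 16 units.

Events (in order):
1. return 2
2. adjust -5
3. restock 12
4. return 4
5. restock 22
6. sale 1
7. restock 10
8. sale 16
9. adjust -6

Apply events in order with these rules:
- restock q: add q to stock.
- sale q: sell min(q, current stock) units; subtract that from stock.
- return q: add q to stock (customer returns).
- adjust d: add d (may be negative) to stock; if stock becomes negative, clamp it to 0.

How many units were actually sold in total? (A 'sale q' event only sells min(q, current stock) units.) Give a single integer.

Answer: 17

Derivation:
Processing events:
Start: stock = 16
  Event 1 (return 2): 16 + 2 = 18
  Event 2 (adjust -5): 18 + -5 = 13
  Event 3 (restock 12): 13 + 12 = 25
  Event 4 (return 4): 25 + 4 = 29
  Event 5 (restock 22): 29 + 22 = 51
  Event 6 (sale 1): sell min(1,51)=1. stock: 51 - 1 = 50. total_sold = 1
  Event 7 (restock 10): 50 + 10 = 60
  Event 8 (sale 16): sell min(16,60)=16. stock: 60 - 16 = 44. total_sold = 17
  Event 9 (adjust -6): 44 + -6 = 38
Final: stock = 38, total_sold = 17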